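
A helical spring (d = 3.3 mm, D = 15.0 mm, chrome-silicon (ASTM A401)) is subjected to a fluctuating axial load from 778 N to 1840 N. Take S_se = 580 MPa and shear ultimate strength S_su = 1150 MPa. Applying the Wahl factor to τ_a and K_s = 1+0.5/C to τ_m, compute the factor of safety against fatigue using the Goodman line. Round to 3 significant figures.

0.377

C = D/d = 15.0/3.3 = 4.5455; K_W = (4C−1)/(4C−4)+0.615/C = 1.3468; K_s = 1+0.5/C = 1.1100
F_a = (F_max−F_min)/2 = 531 N; F_m = (F_max+F_min)/2 = 1309 N
τ_a = K_W·8F_aD/(πd³) = 1.3468 × 564.4 = 760.15 MPa
τ_m = K_s·8F_mD/(πd³) = 1.1100 × 1391.3 = 1544.4 MPa
Goodman: 1/n_f = τ_a/S_se + τ_m/S_su = 760.15/580 + 1544.4/1150 = 1.31060 + 1.34293 = 2.6535
n_f = 1/2.6535 = 0.3769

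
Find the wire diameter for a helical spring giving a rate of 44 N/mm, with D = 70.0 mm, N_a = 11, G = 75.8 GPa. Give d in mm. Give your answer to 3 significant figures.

d = (8D³N_a·k / G)^(1/4) = (8·70.0³·11·44 / (75.8×10³))^0.25
  = (17521)^0.25 = 11.5051 mm

11.5 mm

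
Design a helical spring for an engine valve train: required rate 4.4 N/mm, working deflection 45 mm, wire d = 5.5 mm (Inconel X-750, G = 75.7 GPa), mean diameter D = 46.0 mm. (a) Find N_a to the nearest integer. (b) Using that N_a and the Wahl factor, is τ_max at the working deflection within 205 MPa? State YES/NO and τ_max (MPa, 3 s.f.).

(a) 20 coils; (b) YES, τ_max = 166 MPa

N_a = Gd⁴/(8D³k) = (75.7×10³)(5.5⁴)/(8·46.0³·4.4) = 20.22 → N_a = 20
Actual rate k = Gd⁴/(8D³·20) = 4.4479 N/mm
Working load F = kδ = 4.4479·45 = 200.15 N
C = 46.0/5.5 = 8.3636; K_W = (4C−1)/(4C−4)+0.615/C = 1.1754
τ_max = K_W·8FD/(πd³) = 1.1754·140.92 = 165.64 MPa
τ_max ≤ 205 MPa → acceptable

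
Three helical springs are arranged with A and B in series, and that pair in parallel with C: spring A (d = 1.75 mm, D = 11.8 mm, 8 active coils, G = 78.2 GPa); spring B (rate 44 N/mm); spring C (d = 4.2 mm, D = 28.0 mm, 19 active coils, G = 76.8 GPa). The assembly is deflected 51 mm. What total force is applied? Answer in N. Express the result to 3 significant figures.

k_A = Gd⁴/(8D³N_a) = (78.2×10³)(1.75⁴)/(8·11.8³·8) = 6.9748 N/mm
k_C = Gd⁴/(8D³N_a) = (76.8×10³)(4.2⁴)/(8·28.0³·19) = 7.1621 N/mm
Springs A,B series: k_AB = 1/(1/6.9748+1/44) = 6.0205 N/mm; parallel with C: k_eq = 6.0205+7.1621 = 13.183 N/mm
F = k_eq·δ = 13.183·51 = 672.31 N

672 N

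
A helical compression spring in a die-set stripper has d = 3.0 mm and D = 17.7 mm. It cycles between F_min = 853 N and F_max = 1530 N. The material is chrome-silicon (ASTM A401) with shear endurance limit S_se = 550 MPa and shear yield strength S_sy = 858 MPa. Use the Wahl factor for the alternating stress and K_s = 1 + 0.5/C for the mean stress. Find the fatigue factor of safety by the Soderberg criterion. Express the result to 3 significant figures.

C = D/d = 17.7/3.0 = 5.9000; K_W = (4C−1)/(4C−4)+0.615/C = 1.2573; K_s = 1+0.5/C = 1.0847
F_a = (F_max−F_min)/2 = 338.5 N; F_m = (F_max+F_min)/2 = 1191.5 N
τ_a = K_W·8F_aD/(πd³) = 1.2573 × 565.08 = 710.47 MPa
τ_m = K_s·8F_mD/(πd³) = 1.0847 × 1989 = 2157.6 MPa
Soderberg: 1/n_f = τ_a/S_se + τ_m/S_sy = 710.47/550 + 2157.6/858 = 1.29177 + 2.51469 = 3.8065
n_f = 1/3.8065 = 0.2627

0.263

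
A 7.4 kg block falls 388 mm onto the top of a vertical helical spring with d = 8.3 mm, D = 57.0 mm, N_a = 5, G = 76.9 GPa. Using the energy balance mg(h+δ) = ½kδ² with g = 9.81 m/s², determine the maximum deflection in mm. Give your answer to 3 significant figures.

k = Gd⁴/(8D³N_a) = (76.9×10³)(8.3⁴)/(8·57.0³·5) = 49.267 N/mm
W = mg = 7.4 × 9.81 = 72.594 N
½kδ² − Wδ − Wh = 0 → δ = (W + √(W² + 2kWh))/k
δ = (72.594 + √(5269.9 + 2.77534e+06))/49.267 = (72.594 + 1667.5)/49.267 = 35.32 mm

35.3 mm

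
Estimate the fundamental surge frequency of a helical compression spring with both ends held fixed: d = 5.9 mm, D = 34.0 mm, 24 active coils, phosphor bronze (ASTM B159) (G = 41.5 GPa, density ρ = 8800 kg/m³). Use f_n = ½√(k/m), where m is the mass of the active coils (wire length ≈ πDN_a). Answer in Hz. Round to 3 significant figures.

k = Gd⁴/(8D³N_a) = (41.5×10³)(5.9⁴)/(8·34.0³·24) = 6.6637 N/mm = 6663.7 N/m
Wire length L = πDN_a = π·34.0·24 = 2563.5 mm
m = ρ·(πd²/4)·L = 8800 × 27.34×10⁻⁶ m² × 2.5635 m = 0.61676 kg
f_n = ½√(k/m) = 0.5·√(6663.7/0.61676) = 0.5·√(10804) = 51.972 Hz

52.0 Hz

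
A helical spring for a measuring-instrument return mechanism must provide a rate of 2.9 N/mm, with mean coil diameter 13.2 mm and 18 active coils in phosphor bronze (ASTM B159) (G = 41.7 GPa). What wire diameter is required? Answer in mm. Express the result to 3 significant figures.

d = (8D³N_a·k / G)^(1/4) = (8·13.2³·18·2.9 / (41.7×10³))^0.25
  = (23.033)^0.25 = 2.1907 mm

2.19 mm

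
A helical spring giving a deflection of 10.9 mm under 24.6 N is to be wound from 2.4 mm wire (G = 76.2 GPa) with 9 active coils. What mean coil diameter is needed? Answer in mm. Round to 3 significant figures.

Required rate k = F/δ = 24.6/10.9 = 2.2569 N/mm
D = (Gd⁴/(8N_a·k))^(1/3) = (76.2×10³·2.4⁴/(8·9·2.2569))^(1/3)
  = (15558.2)^(1/3) = 24.9643 mm

25.0 mm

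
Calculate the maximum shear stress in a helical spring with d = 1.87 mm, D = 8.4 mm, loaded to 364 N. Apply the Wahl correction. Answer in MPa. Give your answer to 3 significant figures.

Spring index C = D/d = 8.4/1.87 = 4.4920
K_W = (4C−1)/(4C−4) + 0.615/C = 16.968/13.968 + 0.1369 = 1.3517
τ₀ = 8FD/(πd³) = 8·364·8.4/(π·1.87³) = 24460.8/20.544 = 1190.7 MPa
τ_max = K·τ₀ = 1.3517 × 1190.7 = 1609.4 MPa

1610 MPa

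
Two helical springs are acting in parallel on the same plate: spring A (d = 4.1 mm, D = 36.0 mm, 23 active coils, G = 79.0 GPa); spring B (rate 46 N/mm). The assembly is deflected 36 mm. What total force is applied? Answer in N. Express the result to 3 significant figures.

k_A = Gd⁴/(8D³N_a) = (79.0×10³)(4.1⁴)/(8·36.0³·23) = 2.6004 N/mm
Parallel: k_eq = 2.6004 + 46 = 48.6 N/mm
F = k_eq·δ = 48.6·36 = 1749.6 N

1750 N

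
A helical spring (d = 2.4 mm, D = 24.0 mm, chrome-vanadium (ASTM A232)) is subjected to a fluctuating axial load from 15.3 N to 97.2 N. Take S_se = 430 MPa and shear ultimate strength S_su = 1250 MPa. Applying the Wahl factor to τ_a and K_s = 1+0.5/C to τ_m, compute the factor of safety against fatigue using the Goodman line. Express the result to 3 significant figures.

C = D/d = 24.0/2.4 = 10.0000; K_W = (4C−1)/(4C−4)+0.615/C = 1.1448; K_s = 1+0.5/C = 1.0500
F_a = (F_max−F_min)/2 = 40.95 N; F_m = (F_max+F_min)/2 = 56.25 N
τ_a = K_W·8F_aD/(πd³) = 1.1448 × 181.04 = 207.26 MPa
τ_m = K_s·8F_mD/(πd³) = 1.0500 × 248.68 = 261.11 MPa
Goodman: 1/n_f = τ_a/S_se + τ_m/S_su = 207.26/430 + 261.11/1250 = 0.48200 + 0.20889 = 0.69089
n_f = 1/0.69089 = 1.447

1.45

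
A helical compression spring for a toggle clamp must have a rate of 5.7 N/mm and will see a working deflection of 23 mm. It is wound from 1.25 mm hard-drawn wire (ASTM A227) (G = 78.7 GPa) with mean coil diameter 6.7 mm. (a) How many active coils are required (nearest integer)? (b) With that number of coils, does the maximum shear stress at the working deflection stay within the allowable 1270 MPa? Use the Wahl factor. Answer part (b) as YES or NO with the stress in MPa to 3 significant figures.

N_a = Gd⁴/(8D³k) = (78.7×10³)(1.25⁴)/(8·6.7³·5.7) = 14.01 → N_a = 14
Actual rate k = Gd⁴/(8D³·14) = 5.7039 N/mm
Working load F = kδ = 5.7039·23 = 131.19 N
C = 6.7/1.25 = 5.3600; K_W = (4C−1)/(4C−4)+0.615/C = 1.2868
τ_max = K_W·8FD/(πd³) = 1.2868·1146 = 1474.6 MPa
τ_max > 1270 MPa → exceeds allowable

(a) 14 coils; (b) NO, τ_max = 1470 MPa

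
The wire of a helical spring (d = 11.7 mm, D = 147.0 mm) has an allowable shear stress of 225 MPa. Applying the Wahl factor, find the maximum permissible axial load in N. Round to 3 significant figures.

C = D/d = 147.0/11.7 = 12.5641
K_W = (4C−1)/(4C−4) + 0.615/C = 49.256/46.256 + 0.0489 = 1.1138
τ_max = K·8FD/(πd³) → F_max = τ_allow·πd³/(8DK)
F_max = 225·π·11.7³/(8·147.0·1.1138) = 1.1321e+06/1309.8 = 864.32 N

864 N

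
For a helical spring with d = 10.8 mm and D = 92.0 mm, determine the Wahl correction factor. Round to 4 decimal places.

C = D/d = 92.0/10.8 = 8.5185
K_W = (4C−1)/(4C−4) + 0.615/C = 33.074/30.074 + 0.0722 = 1.1719

1.1719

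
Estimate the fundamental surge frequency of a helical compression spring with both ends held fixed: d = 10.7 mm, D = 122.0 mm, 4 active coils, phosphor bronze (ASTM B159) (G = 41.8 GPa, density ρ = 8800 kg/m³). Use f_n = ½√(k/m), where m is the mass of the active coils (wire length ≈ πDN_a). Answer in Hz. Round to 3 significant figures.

k = Gd⁴/(8D³N_a) = (41.8×10³)(10.7⁴)/(8·122.0³·4) = 9.4294 N/mm = 9429.4 N/m
Wire length L = πDN_a = π·122.0·4 = 1533.1 mm
m = ρ·(πd²/4)·L = 8800 × 89.92×10⁻⁶ m² × 1.5331 m = 1.2131 kg
f_n = ½√(k/m) = 0.5·√(9429.4/1.2131) = 0.5·√(7772.7) = 44.081 Hz

44.1 Hz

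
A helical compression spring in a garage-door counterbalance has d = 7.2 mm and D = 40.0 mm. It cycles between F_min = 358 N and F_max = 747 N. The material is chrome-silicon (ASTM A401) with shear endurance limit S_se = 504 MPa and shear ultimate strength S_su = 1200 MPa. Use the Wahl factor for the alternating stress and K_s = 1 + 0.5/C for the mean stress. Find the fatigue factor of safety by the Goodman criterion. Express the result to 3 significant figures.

C = D/d = 40.0/7.2 = 5.5556; K_W = (4C−1)/(4C−4)+0.615/C = 1.2753; K_s = 1+0.5/C = 1.0900
F_a = (F_max−F_min)/2 = 194.5 N; F_m = (F_max+F_min)/2 = 552.5 N
τ_a = K_W·8F_aD/(πd³) = 1.2753 × 53.079 = 67.693 MPa
τ_m = K_s·8F_mD/(πd³) = 1.0900 × 150.78 = 164.35 MPa
Goodman: 1/n_f = τ_a/S_se + τ_m/S_su = 67.693/504 + 164.35/1200 = 0.13431 + 0.13696 = 0.27127
n_f = 1/0.27127 = 3.686

3.69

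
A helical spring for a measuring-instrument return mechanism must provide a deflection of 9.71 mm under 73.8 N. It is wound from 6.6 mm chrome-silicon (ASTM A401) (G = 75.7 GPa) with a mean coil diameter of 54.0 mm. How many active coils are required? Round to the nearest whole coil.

Required rate k = F/δ = 73.8/9.71 = 7.6004 N/mm
N_a = Gd⁴/(8D³k) = (75.7×10³ × 6.6⁴)/(8 × 54.0³ × 7.6004)
    = 1.43639e+08 / 9.57433e+06 = 15 → 15 coils

15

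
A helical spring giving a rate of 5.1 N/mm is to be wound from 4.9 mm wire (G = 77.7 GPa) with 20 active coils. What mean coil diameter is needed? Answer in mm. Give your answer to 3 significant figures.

38.0 mm

D = (Gd⁴/(8N_a·k))^(1/3) = (77.7×10³·4.9⁴/(8·20·5.1))^(1/3)
  = (54892.8)^(1/3) = 38.0048 mm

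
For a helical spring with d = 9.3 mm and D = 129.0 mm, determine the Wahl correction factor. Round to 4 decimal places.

C = D/d = 129.0/9.3 = 13.8710
K_W = (4C−1)/(4C−4) + 0.615/C = 54.484/51.484 + 0.0443 = 1.1026

1.1026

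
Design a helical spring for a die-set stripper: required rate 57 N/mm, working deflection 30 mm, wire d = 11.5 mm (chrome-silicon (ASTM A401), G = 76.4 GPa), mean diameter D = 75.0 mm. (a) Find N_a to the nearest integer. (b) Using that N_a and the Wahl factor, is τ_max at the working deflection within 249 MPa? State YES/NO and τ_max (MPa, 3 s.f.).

N_a = Gd⁴/(8D³k) = (76.4×10³)(11.5⁴)/(8·75.0³·57) = 6.946 → N_a = 7
Actual rate k = Gd⁴/(8D³·7) = 56.56 N/mm
Working load F = kδ = 56.56·30 = 1696.8 N
C = 75.0/11.5 = 6.5217; K_W = (4C−1)/(4C−4)+0.615/C = 1.2301
τ_max = K_W·8FD/(πd³) = 1.2301·213.08 = 262.12 MPa
τ_max > 249 MPa → exceeds allowable

(a) 7 coils; (b) NO, τ_max = 262 MPa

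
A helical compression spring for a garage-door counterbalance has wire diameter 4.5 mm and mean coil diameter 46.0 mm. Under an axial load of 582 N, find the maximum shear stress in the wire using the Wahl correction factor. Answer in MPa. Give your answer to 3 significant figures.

854 MPa

Spring index C = D/d = 46.0/4.5 = 10.2222
K_W = (4C−1)/(4C−4) + 0.615/C = 39.889/36.889 + 0.0602 = 1.1415
τ₀ = 8FD/(πd³) = 8·582·46.0/(π·4.5³) = 214176/286.28 = 748.14 MPa
τ_max = K·τ₀ = 1.1415 × 748.14 = 853.99 MPa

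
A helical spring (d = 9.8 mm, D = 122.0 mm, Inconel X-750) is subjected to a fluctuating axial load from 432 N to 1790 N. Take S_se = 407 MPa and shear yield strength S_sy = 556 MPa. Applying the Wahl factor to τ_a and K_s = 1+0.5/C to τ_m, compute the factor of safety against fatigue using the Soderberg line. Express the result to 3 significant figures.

C = D/d = 122.0/9.8 = 12.4490; K_W = (4C−1)/(4C−4)+0.615/C = 1.1149; K_s = 1+0.5/C = 1.0402
F_a = (F_max−F_min)/2 = 679 N; F_m = (F_max+F_min)/2 = 1111 N
τ_a = K_W·8F_aD/(πd³) = 1.1149 × 224.13 = 249.88 MPa
τ_m = K_s·8F_mD/(πd³) = 1.0402 × 366.72 = 381.45 MPa
Soderberg: 1/n_f = τ_a/S_se + τ_m/S_sy = 249.88/407 + 381.45/556 = 0.61396 + 0.68606 = 1.3
n_f = 1/1.3 = 0.7692

0.769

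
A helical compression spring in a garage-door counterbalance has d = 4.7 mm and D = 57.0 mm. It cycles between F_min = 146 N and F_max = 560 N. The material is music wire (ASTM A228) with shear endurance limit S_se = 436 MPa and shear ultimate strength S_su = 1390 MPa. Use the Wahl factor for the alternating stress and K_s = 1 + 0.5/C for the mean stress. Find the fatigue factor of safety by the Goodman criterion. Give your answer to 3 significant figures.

C = D/d = 57.0/4.7 = 12.1277; K_W = (4C−1)/(4C−4)+0.615/C = 1.1181; K_s = 1+0.5/C = 1.0412
F_a = (F_max−F_min)/2 = 207 N; F_m = (F_max+F_min)/2 = 353 N
τ_a = K_W·8F_aD/(πd³) = 1.1181 × 289.4 = 323.58 MPa
τ_m = K_s·8F_mD/(πd³) = 1.0412 × 493.51 = 513.86 MPa
Goodman: 1/n_f = τ_a/S_se + τ_m/S_su = 323.58/436 + 513.86/1390 = 0.74215 + 0.36968 = 1.1118
n_f = 1/1.1118 = 0.8994

0.899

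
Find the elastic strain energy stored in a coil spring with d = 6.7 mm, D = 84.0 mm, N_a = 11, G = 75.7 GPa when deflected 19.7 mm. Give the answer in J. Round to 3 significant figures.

0.568 J

k = Gd⁴/(8D³N_a) = (75.7×10³)(6.7⁴)/(8·84.0³·11) = 2.9247 N/mm
U = ½kδ² = 0.5 × 2.9247 × 19.7² = 567.51 N·mm = 0.56751 J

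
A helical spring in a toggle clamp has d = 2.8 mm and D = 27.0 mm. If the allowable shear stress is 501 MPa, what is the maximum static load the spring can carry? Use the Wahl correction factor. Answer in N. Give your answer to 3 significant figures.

C = D/d = 27.0/2.8 = 9.6429
K_W = (4C−1)/(4C−4) + 0.615/C = 37.571/34.571 + 0.0638 = 1.1506
τ_max = K·8FD/(πd³) → F_max = τ_allow·πd³/(8DK)
F_max = 501·π·2.8³/(8·27.0·1.1506) = 34551/248.52 = 139.03 N

139 N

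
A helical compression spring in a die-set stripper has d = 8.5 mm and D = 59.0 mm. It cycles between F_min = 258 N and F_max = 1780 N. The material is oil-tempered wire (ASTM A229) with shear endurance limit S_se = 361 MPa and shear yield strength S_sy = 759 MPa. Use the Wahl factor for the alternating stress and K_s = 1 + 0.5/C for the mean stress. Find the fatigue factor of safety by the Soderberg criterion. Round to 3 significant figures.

C = D/d = 59.0/8.5 = 6.9412; K_W = (4C−1)/(4C−4)+0.615/C = 1.2148; K_s = 1+0.5/C = 1.0720
F_a = (F_max−F_min)/2 = 761 N; F_m = (F_max+F_min)/2 = 1019 N
τ_a = K_W·8F_aD/(πd³) = 1.2148 × 186.17 = 226.17 MPa
τ_m = K_s·8F_mD/(πd³) = 1.0720 × 249.29 = 267.25 MPa
Soderberg: 1/n_f = τ_a/S_se + τ_m/S_sy = 226.17/361 + 267.25/759 = 0.62652 + 0.35211 = 0.97862
n_f = 1/0.97862 = 1.022

1.02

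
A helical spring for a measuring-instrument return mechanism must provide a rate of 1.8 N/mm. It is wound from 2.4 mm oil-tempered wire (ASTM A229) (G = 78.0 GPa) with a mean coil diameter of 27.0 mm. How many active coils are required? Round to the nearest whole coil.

9

N_a = Gd⁴/(8D³k) = (78.0×10³ × 2.4⁴)/(8 × 27.0³ × 1.8)
    = 2.58785e+06 / 283435 = 9.13 → 9 coils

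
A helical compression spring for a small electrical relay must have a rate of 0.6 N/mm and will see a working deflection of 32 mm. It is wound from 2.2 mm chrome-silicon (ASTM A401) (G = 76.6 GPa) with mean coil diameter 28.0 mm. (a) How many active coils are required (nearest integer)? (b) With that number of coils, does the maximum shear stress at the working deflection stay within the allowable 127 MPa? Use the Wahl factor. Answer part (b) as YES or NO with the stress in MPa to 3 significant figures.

N_a = Gd⁴/(8D³k) = (76.6×10³)(2.2⁴)/(8·28.0³·0.6) = 17.03 → N_a = 17
Actual rate k = Gd⁴/(8D³·17) = 0.60104 N/mm
Working load F = kδ = 0.60104·32 = 19.233 N
C = 28.0/2.2 = 12.7273; K_W = (4C−1)/(4C−4)+0.615/C = 1.1123
τ_max = K_W·8FD/(πd³) = 1.1123·128.79 = 143.25 MPa
τ_max > 127 MPa → exceeds allowable

(a) 17 coils; (b) NO, τ_max = 143 MPa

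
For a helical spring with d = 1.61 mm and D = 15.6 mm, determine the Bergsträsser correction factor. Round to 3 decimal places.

C = D/d = 15.6/1.61 = 9.6894
K_B = (4C+2)/(4C−3) = 40.758/35.758 = 1.1398

1.140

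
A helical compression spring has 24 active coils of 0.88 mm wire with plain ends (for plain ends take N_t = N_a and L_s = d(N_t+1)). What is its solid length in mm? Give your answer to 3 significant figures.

22.0 mm

plain ends: N_t = N_a = 24
L_s = d·(N_t+1) = 0.88 × 25 = 22 mm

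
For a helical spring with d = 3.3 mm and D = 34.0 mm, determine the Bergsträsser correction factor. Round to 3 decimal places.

1.131

C = D/d = 34.0/3.3 = 10.3030
K_B = (4C+2)/(4C−3) = 43.212/38.212 = 1.1308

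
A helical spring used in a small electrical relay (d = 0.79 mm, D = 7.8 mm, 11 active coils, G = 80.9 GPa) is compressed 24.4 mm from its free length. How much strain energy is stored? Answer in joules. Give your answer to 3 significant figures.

k = Gd⁴/(8D³N_a) = (80.9×10³)(0.79⁴)/(8·7.8³·11) = 0.75455 N/mm
U = ½kδ² = 0.5 × 0.75455 × 24.4² = 224.62 N·mm = 0.22462 J

0.225 J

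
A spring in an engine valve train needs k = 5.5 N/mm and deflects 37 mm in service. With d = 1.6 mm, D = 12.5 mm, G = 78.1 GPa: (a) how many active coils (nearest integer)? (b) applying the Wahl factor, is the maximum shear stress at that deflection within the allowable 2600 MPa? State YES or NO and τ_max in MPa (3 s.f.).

N_a = Gd⁴/(8D³k) = (78.1×10³)(1.6⁴)/(8·12.5³·5.5) = 5.956 → N_a = 6
Actual rate k = Gd⁴/(8D³·6) = 5.4596 N/mm
Working load F = kδ = 5.4596·37 = 202 N
C = 12.5/1.6 = 7.8125; K_W = (4C−1)/(4C−4)+0.615/C = 1.1888
τ_max = K_W·8FD/(πd³) = 1.1888·1569.8 = 1866.2 MPa
τ_max ≤ 2600 MPa → acceptable

(a) 6 coils; (b) YES, τ_max = 1870 MPa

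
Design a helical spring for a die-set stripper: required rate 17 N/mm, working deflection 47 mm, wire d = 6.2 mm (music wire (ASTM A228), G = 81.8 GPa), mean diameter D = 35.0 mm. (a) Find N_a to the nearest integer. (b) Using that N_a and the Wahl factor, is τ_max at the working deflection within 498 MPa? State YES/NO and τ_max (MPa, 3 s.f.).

(a) 21 coils; (b) YES, τ_max = 375 MPa

N_a = Gd⁴/(8D³k) = (81.8×10³)(6.2⁴)/(8·35.0³·17) = 20.73 → N_a = 21
Actual rate k = Gd⁴/(8D³·21) = 16.781 N/mm
Working load F = kδ = 16.781·47 = 788.69 N
C = 35.0/6.2 = 5.6452; K_W = (4C−1)/(4C−4)+0.615/C = 1.2704
τ_max = K_W·8FD/(πd³) = 1.2704·294.94 = 374.7 MPa
τ_max ≤ 498 MPa → acceptable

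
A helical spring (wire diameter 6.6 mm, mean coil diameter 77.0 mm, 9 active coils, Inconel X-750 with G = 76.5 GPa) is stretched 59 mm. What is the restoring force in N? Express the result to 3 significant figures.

k = Gd⁴/(8D³N_a) = (76.5×10³)(6.6⁴)/(8·77.0³·9) = 4.416 N/mm
F = k·δ = 4.416 × 59 = 260.55 N

261 N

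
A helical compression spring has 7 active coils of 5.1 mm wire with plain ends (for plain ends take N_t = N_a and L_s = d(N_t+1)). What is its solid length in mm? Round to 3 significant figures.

40.8 mm

plain ends: N_t = N_a = 7
L_s = d·(N_t+1) = 5.1 × 8 = 40.8 mm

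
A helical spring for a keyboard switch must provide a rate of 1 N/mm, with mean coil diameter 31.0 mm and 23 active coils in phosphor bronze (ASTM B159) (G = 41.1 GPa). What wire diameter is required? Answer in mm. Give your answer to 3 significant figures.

3.40 mm

d = (8D³N_a·k / G)^(1/4) = (8·31.0³·23·1 / (41.1×10³))^0.25
  = (133.37)^0.25 = 3.3983 mm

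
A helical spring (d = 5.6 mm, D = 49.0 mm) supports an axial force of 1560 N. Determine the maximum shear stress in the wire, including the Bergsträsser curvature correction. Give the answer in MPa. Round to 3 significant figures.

1280 MPa

Spring index C = D/d = 49.0/5.6 = 8.7500
K_B = (4C+2)/(4C−3) = 37.000/32.000 = 1.1562
τ₀ = 8FD/(πd³) = 8·1560·49.0/(π·5.6³) = 611520/551.71 = 1108.4 MPa
τ_max = K·τ₀ = 1.1562 × 1108.4 = 1281.6 MPa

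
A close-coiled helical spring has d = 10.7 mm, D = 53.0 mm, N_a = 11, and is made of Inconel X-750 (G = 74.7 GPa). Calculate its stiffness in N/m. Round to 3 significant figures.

k = Gd⁴/(8D³N_a) = (74.7×10³ × 10.7⁴) / (8 × 53.0³ × 11)
  = 9.79165e+08 / 1.31012e+07 = 74.739 N/mm = 74739 N/m

74700 N/m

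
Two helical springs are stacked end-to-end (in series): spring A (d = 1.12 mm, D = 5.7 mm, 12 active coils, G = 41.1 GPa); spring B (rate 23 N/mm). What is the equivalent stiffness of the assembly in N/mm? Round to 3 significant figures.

k_A = Gd⁴/(8D³N_a) = (41.1×10³)(1.12⁴)/(8·5.7³·12) = 3.6376 N/mm
Series: 1/k_eq = 1/3.6376 + 1/23 = 0.31838; k_eq = 3.1409 N/mm

3.14 N/mm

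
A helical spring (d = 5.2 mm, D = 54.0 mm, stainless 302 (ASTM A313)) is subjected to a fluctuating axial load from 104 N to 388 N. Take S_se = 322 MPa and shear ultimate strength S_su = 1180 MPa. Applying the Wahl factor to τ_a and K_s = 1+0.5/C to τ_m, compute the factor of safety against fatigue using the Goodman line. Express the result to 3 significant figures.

1.42

C = D/d = 54.0/5.2 = 10.3846; K_W = (4C−1)/(4C−4)+0.615/C = 1.1391; K_s = 1+0.5/C = 1.0481
F_a = (F_max−F_min)/2 = 142 N; F_m = (F_max+F_min)/2 = 246 N
τ_a = K_W·8F_aD/(πd³) = 1.1391 × 138.87 = 158.19 MPa
τ_m = K_s·8F_mD/(πd³) = 1.0481 × 240.58 = 252.16 MPa
Goodman: 1/n_f = τ_a/S_se + τ_m/S_su = 158.19/322 + 252.16/1180 = 0.49129 + 0.21370 = 0.70498
n_f = 1/0.70498 = 1.418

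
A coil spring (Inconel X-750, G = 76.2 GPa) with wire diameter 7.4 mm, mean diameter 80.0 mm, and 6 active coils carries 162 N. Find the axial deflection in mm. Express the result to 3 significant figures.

17.4 mm

k = Gd⁴/(8D³N_a) = (76.2×10³)(7.4⁴)/(8·80.0³·6) = 9.2976 N/mm
δ = F/k = 162 / 9.2976 = 17.424 mm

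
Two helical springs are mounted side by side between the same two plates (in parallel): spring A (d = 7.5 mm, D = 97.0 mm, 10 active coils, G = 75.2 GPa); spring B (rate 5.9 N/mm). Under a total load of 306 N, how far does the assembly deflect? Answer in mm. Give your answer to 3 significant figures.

33.4 mm

k_A = Gd⁴/(8D³N_a) = (75.2×10³)(7.5⁴)/(8·97.0³·10) = 3.2588 N/mm
Parallel: k_eq = 3.2588 + 5.9 = 9.1588 N/mm
δ = F/k_eq = 306/9.1588 = 33.41 mm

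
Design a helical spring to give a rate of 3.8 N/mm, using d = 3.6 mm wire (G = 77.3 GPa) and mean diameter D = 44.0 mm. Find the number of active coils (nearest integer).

5

N_a = Gd⁴/(8D³k) = (77.3×10³ × 3.6⁴)/(8 × 44.0³ × 3.8)
    = 1.29834e+07 / 2.58959e+06 = 5.014 → 5 coils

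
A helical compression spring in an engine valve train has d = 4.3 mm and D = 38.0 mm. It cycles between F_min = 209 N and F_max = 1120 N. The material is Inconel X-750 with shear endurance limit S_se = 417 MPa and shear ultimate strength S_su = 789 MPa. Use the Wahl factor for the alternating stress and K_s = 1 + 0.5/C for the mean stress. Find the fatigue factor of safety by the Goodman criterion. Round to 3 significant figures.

0.380

C = D/d = 38.0/4.3 = 8.8372; K_W = (4C−1)/(4C−4)+0.615/C = 1.1653; K_s = 1+0.5/C = 1.0566
F_a = (F_max−F_min)/2 = 455.5 N; F_m = (F_max+F_min)/2 = 664.5 N
τ_a = K_W·8F_aD/(πd³) = 1.1653 × 554.38 = 646.01 MPa
τ_m = K_s·8F_mD/(πd³) = 1.0566 × 808.75 = 854.51 MPa
Goodman: 1/n_f = τ_a/S_se + τ_m/S_su = 646.01/417 + 854.51/789 = 1.54919 + 1.08302 = 2.6322
n_f = 1/2.6322 = 0.3799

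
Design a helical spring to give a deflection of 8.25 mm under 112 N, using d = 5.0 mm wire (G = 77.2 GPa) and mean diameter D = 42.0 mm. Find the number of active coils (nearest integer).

Required rate k = F/δ = 112/8.25 = 13.576 N/mm
N_a = Gd⁴/(8D³k) = (77.2×10³ × 5.0⁴)/(8 × 42.0³ × 13.576)
    = 4.825e+07 / 8.04641e+06 = 5.996 → 6 coils

6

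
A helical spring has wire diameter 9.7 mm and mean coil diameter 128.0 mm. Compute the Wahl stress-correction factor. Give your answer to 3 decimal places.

C = D/d = 128.0/9.7 = 13.1959
K_W = (4C−1)/(4C−4) + 0.615/C = 51.784/48.784 + 0.0466 = 1.1081

1.108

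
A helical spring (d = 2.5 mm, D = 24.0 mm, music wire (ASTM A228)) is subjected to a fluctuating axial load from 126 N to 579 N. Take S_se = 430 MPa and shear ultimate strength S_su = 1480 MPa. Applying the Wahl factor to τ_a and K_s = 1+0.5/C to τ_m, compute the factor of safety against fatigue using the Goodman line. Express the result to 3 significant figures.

C = D/d = 24.0/2.5 = 9.6000; K_W = (4C−1)/(4C−4)+0.615/C = 1.1513; K_s = 1+0.5/C = 1.0521
F_a = (F_max−F_min)/2 = 226.5 N; F_m = (F_max+F_min)/2 = 352.5 N
τ_a = K_W·8F_aD/(πd³) = 1.1513 × 885.93 = 1019.9 MPa
τ_m = K_s·8F_mD/(πd³) = 1.0521 × 1378.8 = 1450.6 MPa
Goodman: 1/n_f = τ_a/S_se + τ_m/S_su = 1019.9/430 + 1450.6/1480 = 2.37197 + 0.98012 = 3.3521
n_f = 1/3.3521 = 0.2983

0.298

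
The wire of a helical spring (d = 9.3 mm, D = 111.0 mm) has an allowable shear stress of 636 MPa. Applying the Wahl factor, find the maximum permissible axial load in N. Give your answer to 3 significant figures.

C = D/d = 111.0/9.3 = 11.9355
K_W = (4C−1)/(4C−4) + 0.615/C = 46.742/43.742 + 0.0515 = 1.1201
τ_max = K·8FD/(πd³) → F_max = τ_allow·πd³/(8DK)
F_max = 636·π·9.3³/(8·111.0·1.1201) = 1.6071e+06/994.66 = 1615.8 N

1620 N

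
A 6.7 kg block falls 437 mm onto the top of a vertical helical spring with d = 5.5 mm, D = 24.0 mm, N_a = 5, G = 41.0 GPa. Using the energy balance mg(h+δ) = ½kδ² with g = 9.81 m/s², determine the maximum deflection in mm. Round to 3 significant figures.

k = Gd⁴/(8D³N_a) = (41.0×10³)(5.5⁴)/(8·24.0³·5) = 67.849 N/mm
W = mg = 6.7 × 9.81 = 65.727 N
½kδ² − Wδ − Wh = 0 → δ = (W + √(W² + 2kWh))/k
δ = (65.727 + √(4320 + 3.89759e+06))/67.849 = (65.727 + 1975.3)/67.849 = 30.082 mm

30.1 mm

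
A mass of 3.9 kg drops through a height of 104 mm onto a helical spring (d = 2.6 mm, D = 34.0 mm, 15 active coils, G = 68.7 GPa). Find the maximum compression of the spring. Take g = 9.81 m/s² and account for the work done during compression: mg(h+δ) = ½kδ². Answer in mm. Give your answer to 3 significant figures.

181 mm

k = Gd⁴/(8D³N_a) = (68.7×10³)(2.6⁴)/(8·34.0³·15) = 0.66563 N/mm
W = mg = 3.9 × 9.81 = 38.259 N
½kδ² − Wδ − Wh = 0 → δ = (W + √(W² + 2kWh))/k
δ = (38.259 + √(1463.8 + 5296.99))/0.66563 = (38.259 + 82.224)/0.66563 = 181.01 mm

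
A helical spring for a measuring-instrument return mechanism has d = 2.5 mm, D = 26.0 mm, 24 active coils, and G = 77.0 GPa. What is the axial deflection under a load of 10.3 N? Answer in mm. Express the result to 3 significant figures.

k = Gd⁴/(8D³N_a) = (77.0×10³)(2.5⁴)/(8·26.0³·24) = 0.89131 N/mm
δ = F/k = 10.3 / 0.89131 = 11.556 mm

11.6 mm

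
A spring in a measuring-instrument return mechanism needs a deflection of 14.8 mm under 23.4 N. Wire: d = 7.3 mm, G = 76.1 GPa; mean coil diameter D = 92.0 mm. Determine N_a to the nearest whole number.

22

Required rate k = F/δ = 23.4/14.8 = 1.5811 N/mm
N_a = Gd⁴/(8D³k) = (76.1×10³ × 7.3⁴)/(8 × 92.0³ × 1.5811)
    = 2.16111e+08 / 9.84935e+06 = 21.94 → 22 coils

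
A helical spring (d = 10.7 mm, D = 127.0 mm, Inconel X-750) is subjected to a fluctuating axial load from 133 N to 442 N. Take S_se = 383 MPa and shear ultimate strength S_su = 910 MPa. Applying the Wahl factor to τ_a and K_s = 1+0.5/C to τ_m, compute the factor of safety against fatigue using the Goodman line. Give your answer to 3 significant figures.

4.85

C = D/d = 127.0/10.7 = 11.8692; K_W = (4C−1)/(4C−4)+0.615/C = 1.1208; K_s = 1+0.5/C = 1.0421
F_a = (F_max−F_min)/2 = 154.5 N; F_m = (F_max+F_min)/2 = 287.5 N
τ_a = K_W·8F_aD/(πd³) = 1.1208 × 40.787 = 45.715 MPa
τ_m = K_s·8F_mD/(πd³) = 1.0421 × 75.898 = 79.095 MPa
Goodman: 1/n_f = τ_a/S_se + τ_m/S_su = 45.715/383 + 79.095/910 = 0.11936 + 0.08692 = 0.20628
n_f = 1/0.20628 = 4.848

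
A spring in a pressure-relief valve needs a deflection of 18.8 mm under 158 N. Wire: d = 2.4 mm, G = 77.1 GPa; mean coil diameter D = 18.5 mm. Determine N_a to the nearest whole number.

6

Required rate k = F/δ = 158/18.8 = 8.4043 N/mm
N_a = Gd⁴/(8D³k) = (77.1×10³ × 2.4⁴)/(8 × 18.5³ × 8.4043)
    = 2.55799e+06 / 425701 = 6.009 → 6 coils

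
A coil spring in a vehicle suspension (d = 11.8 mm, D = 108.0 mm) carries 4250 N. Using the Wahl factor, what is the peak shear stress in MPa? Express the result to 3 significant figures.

Spring index C = D/d = 108.0/11.8 = 9.1525
K_W = (4C−1)/(4C−4) + 0.615/C = 35.610/32.610 + 0.0672 = 1.1592
τ₀ = 8FD/(πd³) = 8·4250·108.0/(π·11.8³) = 3.672e+06/5161.7 = 711.39 MPa
τ_max = K·τ₀ = 1.1592 × 711.39 = 824.63 MPa

825 MPa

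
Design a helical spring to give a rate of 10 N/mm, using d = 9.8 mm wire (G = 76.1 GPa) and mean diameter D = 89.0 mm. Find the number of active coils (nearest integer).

N_a = Gd⁴/(8D³k) = (76.1×10³ × 9.8⁴)/(8 × 89.0³ × 10)
    = 7.01922e+08 / 5.63975e+07 = 12.45 → 12 coils

12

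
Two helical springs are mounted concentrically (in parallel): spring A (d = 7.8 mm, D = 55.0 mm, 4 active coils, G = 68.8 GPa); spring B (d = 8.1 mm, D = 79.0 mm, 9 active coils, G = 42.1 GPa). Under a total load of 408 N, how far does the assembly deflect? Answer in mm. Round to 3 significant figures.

7.71 mm

k_A = Gd⁴/(8D³N_a) = (68.8×10³)(7.8⁴)/(8·55.0³·4) = 47.833 N/mm
k_B = Gd⁴/(8D³N_a) = (42.1×10³)(8.1⁴)/(8·79.0³·9) = 5.1051 N/mm
Parallel: k_eq = 47.833 + 5.1051 = 52.938 N/mm
δ = F/k_eq = 408/52.938 = 7.7071 mm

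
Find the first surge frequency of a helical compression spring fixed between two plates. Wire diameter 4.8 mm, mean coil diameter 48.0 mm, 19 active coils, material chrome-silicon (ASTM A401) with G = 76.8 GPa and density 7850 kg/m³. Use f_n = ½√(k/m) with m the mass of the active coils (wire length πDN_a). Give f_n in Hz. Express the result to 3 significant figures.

38.6 Hz

k = Gd⁴/(8D³N_a) = (76.8×10³)(4.8⁴)/(8·48.0³·19) = 2.4253 N/mm = 2425.3 N/m
Wire length L = πDN_a = π·48.0·19 = 2865.1 mm
m = ρ·(πd²/4)·L = 7850 × 18.096×10⁻⁶ m² × 2.8651 m = 0.40699 kg
f_n = ½√(k/m) = 0.5·√(2425.3/0.40699) = 0.5·√(5959) = 38.597 Hz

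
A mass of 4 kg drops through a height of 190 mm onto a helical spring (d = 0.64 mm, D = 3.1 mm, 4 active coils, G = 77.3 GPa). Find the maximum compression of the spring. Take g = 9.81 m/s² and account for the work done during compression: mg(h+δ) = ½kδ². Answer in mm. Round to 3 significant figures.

36.1 mm

k = Gd⁴/(8D³N_a) = (77.3×10³)(0.64⁴)/(8·3.1³·4) = 13.604 N/mm
W = mg = 4 × 9.81 = 39.24 N
½kδ² − Wδ − Wh = 0 → δ = (W + √(W² + 2kWh))/k
δ = (39.24 + √(1539.8 + 202851))/13.604 = (39.24 + 452.1)/13.604 = 36.117 mm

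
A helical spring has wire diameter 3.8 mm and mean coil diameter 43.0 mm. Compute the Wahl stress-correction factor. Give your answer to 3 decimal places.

C = D/d = 43.0/3.8 = 11.3158
K_W = (4C−1)/(4C−4) + 0.615/C = 44.263/41.263 + 0.0543 = 1.1271

1.127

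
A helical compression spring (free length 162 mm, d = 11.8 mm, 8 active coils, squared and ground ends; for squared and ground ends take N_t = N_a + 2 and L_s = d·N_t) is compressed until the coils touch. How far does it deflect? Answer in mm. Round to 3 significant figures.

N_t = 10; L_s = 11.8·10 = 118 mm
δ_solid = L₀ − L_s = 162 − 118 = 44 mm

44.0 mm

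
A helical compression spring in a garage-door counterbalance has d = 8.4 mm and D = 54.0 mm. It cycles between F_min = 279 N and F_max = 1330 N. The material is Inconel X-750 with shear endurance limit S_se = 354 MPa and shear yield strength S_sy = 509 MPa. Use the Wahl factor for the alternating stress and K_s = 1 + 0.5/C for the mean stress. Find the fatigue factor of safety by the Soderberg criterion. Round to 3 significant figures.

1.22

C = D/d = 54.0/8.4 = 6.4286; K_W = (4C−1)/(4C−4)+0.615/C = 1.2338; K_s = 1+0.5/C = 1.0778
F_a = (F_max−F_min)/2 = 525.5 N; F_m = (F_max+F_min)/2 = 804.5 N
τ_a = K_W·8F_aD/(πd³) = 1.2338 × 121.92 = 150.43 MPa
τ_m = K_s·8F_mD/(πd³) = 1.0778 × 186.65 = 201.16 MPa
Soderberg: 1/n_f = τ_a/S_se + τ_m/S_sy = 150.43/354 + 201.16/509 = 0.42493 + 0.39522 = 0.82015
n_f = 1/0.82015 = 1.219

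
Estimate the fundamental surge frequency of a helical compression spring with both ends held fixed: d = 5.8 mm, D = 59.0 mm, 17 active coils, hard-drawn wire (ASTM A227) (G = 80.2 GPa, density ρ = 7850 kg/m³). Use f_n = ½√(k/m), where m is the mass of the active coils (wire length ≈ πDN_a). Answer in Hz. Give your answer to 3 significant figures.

35.3 Hz

k = Gd⁴/(8D³N_a) = (80.2×10³)(5.8⁴)/(8·59.0³·17) = 3.2493 N/mm = 3249.3 N/m
Wire length L = πDN_a = π·59.0·17 = 3151 mm
m = ρ·(πd²/4)·L = 7850 × 26.421×10⁻⁶ m² × 3.151 m = 0.65353 kg
f_n = ½√(k/m) = 0.5·√(3249.3/0.65353) = 0.5·√(4971.9) = 35.256 Hz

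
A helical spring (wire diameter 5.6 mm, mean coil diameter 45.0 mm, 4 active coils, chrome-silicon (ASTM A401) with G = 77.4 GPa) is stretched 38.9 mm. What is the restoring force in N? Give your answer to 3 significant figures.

k = Gd⁴/(8D³N_a) = (77.4×10³)(5.6⁴)/(8·45.0³·4) = 26.104 N/mm
F = k·δ = 26.104 × 38.9 = 1015.4 N

1020 N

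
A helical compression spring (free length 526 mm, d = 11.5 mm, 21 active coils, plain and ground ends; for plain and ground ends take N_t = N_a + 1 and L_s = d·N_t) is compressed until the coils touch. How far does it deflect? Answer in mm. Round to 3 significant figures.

N_t = 22; L_s = 11.5·22 = 253 mm
δ_solid = L₀ − L_s = 526 − 253 = 273 mm

273 mm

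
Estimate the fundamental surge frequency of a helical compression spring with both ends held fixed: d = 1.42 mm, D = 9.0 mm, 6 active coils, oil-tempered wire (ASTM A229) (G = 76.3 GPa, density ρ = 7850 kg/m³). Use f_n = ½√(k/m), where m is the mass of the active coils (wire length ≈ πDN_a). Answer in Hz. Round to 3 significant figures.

1030 Hz

k = Gd⁴/(8D³N_a) = (76.3×10³)(1.42⁴)/(8·9.0³·6) = 8.8656 N/mm = 8865.6 N/m
Wire length L = πDN_a = π·9.0·6 = 169.65 mm
m = ρ·(πd²/4)·L = 7850 × 1.5837×10⁻⁶ m² × 0.16965 m = 0.002109 kg
f_n = ½√(k/m) = 0.5·√(8865.6/0.002109) = 0.5·√(4.2037e+06) = 1025.1 Hz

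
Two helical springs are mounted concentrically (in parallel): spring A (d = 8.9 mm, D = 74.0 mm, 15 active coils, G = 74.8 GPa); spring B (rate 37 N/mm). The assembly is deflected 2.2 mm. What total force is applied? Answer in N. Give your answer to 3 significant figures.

103 N

k_A = Gd⁴/(8D³N_a) = (74.8×10³)(8.9⁴)/(8·74.0³·15) = 9.6513 N/mm
Parallel: k_eq = 9.6513 + 37 = 46.651 N/mm
F = k_eq·δ = 46.651·2.2 = 102.63 N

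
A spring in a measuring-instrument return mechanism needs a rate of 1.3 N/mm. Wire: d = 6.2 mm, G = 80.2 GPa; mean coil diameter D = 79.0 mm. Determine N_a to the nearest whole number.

23

N_a = Gd⁴/(8D³k) = (80.2×10³ × 6.2⁴)/(8 × 79.0³ × 1.3)
    = 1.18506e+08 / 5.12761e+06 = 23.11 → 23 coils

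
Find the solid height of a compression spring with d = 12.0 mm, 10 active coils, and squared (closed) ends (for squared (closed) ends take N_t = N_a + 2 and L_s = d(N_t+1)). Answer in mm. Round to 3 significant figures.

squared (closed) ends: N_t = N_a + 2 = 10 + 2 = 12
L_s = d·(N_t+1) = 12.0 × 13 = 156 mm

156 mm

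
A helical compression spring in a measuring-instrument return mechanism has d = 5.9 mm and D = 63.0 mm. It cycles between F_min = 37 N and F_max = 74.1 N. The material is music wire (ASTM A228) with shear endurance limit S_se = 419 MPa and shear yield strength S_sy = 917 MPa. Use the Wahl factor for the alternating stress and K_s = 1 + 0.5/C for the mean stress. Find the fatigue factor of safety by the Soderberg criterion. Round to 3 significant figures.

C = D/d = 63.0/5.9 = 10.6780; K_W = (4C−1)/(4C−4)+0.615/C = 1.1351; K_s = 1+0.5/C = 1.0468
F_a = (F_max−F_min)/2 = 18.55 N; F_m = (F_max+F_min)/2 = 55.55 N
τ_a = K_W·8F_aD/(πd³) = 1.1351 × 14.49 = 16.447 MPa
τ_m = K_s·8F_mD/(πd³) = 1.0468 × 43.392 = 45.424 MPa
Soderberg: 1/n_f = τ_a/S_se + τ_m/S_sy = 16.447/419 + 45.424/917 = 0.03925 + 0.04954 = 0.088789
n_f = 1/0.088789 = 11.26

11.3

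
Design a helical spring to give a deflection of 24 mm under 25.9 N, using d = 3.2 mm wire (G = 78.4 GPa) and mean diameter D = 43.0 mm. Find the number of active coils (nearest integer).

12

Required rate k = F/δ = 25.9/24 = 1.0792 N/mm
N_a = Gd⁴/(8D³k) = (78.4×10³ × 3.2⁴)/(8 × 43.0³ × 1.0792)
    = 8.22084e+06 / 686410 = 11.98 → 12 coils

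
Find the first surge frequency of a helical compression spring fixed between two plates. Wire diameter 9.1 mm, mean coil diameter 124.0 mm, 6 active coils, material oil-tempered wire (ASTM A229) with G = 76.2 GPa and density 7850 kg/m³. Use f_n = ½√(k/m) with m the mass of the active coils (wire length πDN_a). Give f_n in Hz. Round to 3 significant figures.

34.6 Hz

k = Gd⁴/(8D³N_a) = (76.2×10³)(9.1⁴)/(8·124.0³·6) = 5.7097 N/mm = 5709.7 N/m
Wire length L = πDN_a = π·124.0·6 = 2337.3 mm
m = ρ·(πd²/4)·L = 7850 × 65.039×10⁻⁶ m² × 2.3373 m = 1.1933 kg
f_n = ½√(k/m) = 0.5·√(5709.7/1.1933) = 0.5·√(4784.6) = 34.586 Hz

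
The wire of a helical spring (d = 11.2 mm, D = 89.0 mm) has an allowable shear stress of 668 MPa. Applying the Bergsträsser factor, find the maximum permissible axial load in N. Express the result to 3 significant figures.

3530 N

C = D/d = 89.0/11.2 = 7.9464
K_B = (4C+2)/(4C−3) = 33.786/28.786 = 1.1737
τ_max = K·8FD/(πd³) → F_max = τ_allow·πd³/(8DK)
F_max = 668·π·11.2³/(8·89.0·1.1737) = 2.9484e+06/835.67 = 3528.1 N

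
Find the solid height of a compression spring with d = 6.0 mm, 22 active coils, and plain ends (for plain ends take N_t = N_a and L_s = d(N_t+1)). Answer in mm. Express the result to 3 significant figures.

plain ends: N_t = N_a = 22
L_s = d·(N_t+1) = 6.0 × 23 = 138 mm

138 mm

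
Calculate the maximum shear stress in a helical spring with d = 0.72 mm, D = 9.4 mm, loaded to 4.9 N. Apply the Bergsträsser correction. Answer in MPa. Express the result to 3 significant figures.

346 MPa

Spring index C = D/d = 9.4/0.72 = 13.0556
K_B = (4C+2)/(4C−3) = 54.222/49.222 = 1.1016
τ₀ = 8FD/(πd³) = 8·4.9·9.4/(π·0.72³) = 368.48/1.1726 = 314.24 MPa
τ_max = K·τ₀ = 1.1016 × 314.24 = 346.16 MPa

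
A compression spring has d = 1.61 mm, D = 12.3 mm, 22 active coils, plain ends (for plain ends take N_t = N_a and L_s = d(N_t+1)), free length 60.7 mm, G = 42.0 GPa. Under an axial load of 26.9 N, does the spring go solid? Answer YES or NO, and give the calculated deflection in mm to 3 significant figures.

YES, δ = 31.2 mm

k = Gd⁴/(8D³N_a) = (42.0×10³)(1.61⁴)/(8·12.3³·22) = 0.86164 N/mm
N_t = 22; L_s = 1.61·23 = 37.03 mm; δ_solid = L₀ − L_s = 60.7 − 37.03 = 23.67 mm
δ = F/k = 26.9/0.86164 = 31.22 mm
δ ≥ δ_solid → spring goes solid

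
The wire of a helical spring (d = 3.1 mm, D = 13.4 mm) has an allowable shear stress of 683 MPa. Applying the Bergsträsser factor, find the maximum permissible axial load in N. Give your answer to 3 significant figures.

442 N

C = D/d = 13.4/3.1 = 4.3226
K_B = (4C+2)/(4C−3) = 19.290/14.290 = 1.3499
τ_max = K·8FD/(πd³) → F_max = τ_allow·πd³/(8DK)
F_max = 683·π·3.1³/(8·13.4·1.3499) = 63923/144.71 = 441.74 N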